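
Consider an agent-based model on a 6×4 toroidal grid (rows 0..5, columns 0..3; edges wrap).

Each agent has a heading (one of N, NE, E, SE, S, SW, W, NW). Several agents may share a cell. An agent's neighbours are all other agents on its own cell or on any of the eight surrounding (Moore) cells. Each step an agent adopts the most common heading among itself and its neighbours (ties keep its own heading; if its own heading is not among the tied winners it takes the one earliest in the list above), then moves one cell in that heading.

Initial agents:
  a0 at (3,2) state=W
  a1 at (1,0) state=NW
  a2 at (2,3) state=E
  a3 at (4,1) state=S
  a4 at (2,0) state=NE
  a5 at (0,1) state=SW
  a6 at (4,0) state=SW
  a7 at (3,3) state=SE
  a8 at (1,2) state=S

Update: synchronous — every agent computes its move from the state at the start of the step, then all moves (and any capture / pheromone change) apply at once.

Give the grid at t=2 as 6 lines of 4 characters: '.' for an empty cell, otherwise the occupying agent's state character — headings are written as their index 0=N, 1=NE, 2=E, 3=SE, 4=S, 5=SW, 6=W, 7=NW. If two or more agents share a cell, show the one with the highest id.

t=1: a0@(3,1):W a1@(0,3):NW a2@(2,0):E a3@(5,1):S a4@(1,1):NE a5@(1,0):SW a6@(5,3):SW a7@(4,0):SE a8@(2,2):S
t=2: a0@(3,0):W a1@(1,2):SW a2@(2,1):E a3@(0,1):S a4@(0,2):NE a5@(2,3):SW a6@(0,2):SW a7@(5,1):SE a8@(3,2):S

.45.
..5.
.2.5
6.4.
....
.3..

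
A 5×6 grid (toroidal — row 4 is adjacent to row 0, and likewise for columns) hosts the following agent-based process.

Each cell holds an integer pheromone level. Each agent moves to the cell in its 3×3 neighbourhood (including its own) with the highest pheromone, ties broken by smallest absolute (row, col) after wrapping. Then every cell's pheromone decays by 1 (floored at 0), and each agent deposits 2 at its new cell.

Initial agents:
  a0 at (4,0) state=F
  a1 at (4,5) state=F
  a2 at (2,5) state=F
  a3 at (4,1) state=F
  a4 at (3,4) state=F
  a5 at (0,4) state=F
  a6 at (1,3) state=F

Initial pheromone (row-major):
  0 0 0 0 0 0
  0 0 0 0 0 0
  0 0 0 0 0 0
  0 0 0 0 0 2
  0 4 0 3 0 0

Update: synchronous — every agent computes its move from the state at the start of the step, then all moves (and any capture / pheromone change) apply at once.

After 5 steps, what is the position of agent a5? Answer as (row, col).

t=1: a0@(4,1) a1@(3,5) a2@(3,5) a3@(4,1) a4@(4,3) a5@(4,3) a6@(0,2) | pheromone: 0 0 2 0 0 0 / 0 0 0 0 0 0 / 0 0 0 0 0 0 / 0 0 0 0 0 5 / 0 7 0 6 0 0
t=2: a0@(4,1) a1@(3,5) a2@(3,5) a3@(4,1) a4@(4,3) a5@(4,3) a6@(4,1) | pheromone: 0 0 1 0 0 0 / 0 0 0 0 0 0 / 0 0 0 0 0 0 / 0 0 0 0 0 8 / 0 12 0 9 0 0
t=3: a0@(4,1) a1@(3,5) a2@(3,5) a3@(4,1) a4@(4,3) a5@(4,3) a6@(4,1) | pheromone: 0 0 0 0 0 0 / 0 0 0 0 0 0 / 0 0 0 0 0 0 / 0 0 0 0 0 11 / 0 17 0 12 0 0
t=4: a0@(4,1) a1@(3,5) a2@(3,5) a3@(4,1) a4@(4,3) a5@(4,3) a6@(4,1) | pheromone: 0 0 0 0 0 0 / 0 0 0 0 0 0 / 0 0 0 0 0 0 / 0 0 0 0 0 14 / 0 22 0 15 0 0
t=5: a0@(4,1) a1@(3,5) a2@(3,5) a3@(4,1) a4@(4,3) a5@(4,3) a6@(4,1) | pheromone: 0 0 0 0 0 0 / 0 0 0 0 0 0 / 0 0 0 0 0 0 / 0 0 0 0 0 17 / 0 27 0 18 0 0

(4, 3)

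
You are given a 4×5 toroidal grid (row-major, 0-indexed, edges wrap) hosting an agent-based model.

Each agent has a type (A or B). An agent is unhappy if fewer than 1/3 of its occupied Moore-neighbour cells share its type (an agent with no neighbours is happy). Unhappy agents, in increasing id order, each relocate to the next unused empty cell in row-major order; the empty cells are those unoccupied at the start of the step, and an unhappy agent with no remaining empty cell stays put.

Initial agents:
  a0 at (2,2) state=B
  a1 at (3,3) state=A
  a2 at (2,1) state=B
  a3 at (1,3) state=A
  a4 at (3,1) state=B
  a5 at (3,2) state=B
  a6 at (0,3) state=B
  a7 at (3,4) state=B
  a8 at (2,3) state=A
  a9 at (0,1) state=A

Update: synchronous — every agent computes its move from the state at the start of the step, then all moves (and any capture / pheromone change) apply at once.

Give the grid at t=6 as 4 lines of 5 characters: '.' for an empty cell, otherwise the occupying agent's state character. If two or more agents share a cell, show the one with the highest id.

t=1: a0@(2,2):B a1@(0,0):A a2@(2,1):B a3@(1,3):A a4@(3,1):B a5@(3,2):B a6@(0,3):B a7@(3,4):B a8@(2,3):A a9@(0,2):A
t=2: a0@(2,2):B a1@(0,1):A a2@(2,1):B a3@(1,3):A a4@(3,1):B a5@(3,2):B a6@(0,3):B a7@(3,4):B a8@(0,4):A a9@(1,0):A
t=3: (unchanged — steady state)

.A.BA
A..A.
.BB..
.BB.B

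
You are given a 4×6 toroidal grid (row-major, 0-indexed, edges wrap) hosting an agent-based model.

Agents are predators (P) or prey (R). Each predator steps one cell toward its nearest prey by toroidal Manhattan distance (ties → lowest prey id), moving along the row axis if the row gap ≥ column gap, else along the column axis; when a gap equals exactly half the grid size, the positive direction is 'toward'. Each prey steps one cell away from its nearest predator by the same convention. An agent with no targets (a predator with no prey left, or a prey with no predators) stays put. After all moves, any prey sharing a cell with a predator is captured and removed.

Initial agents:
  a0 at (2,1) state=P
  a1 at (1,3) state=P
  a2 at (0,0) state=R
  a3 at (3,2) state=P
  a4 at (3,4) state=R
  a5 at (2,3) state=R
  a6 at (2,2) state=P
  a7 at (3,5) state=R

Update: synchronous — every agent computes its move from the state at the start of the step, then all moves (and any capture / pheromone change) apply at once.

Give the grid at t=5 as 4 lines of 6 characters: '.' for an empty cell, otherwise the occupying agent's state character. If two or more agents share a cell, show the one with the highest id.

P....P
......
......
......

t=1: a0@(2,2):P a1@(2,3):P a2@(3,0):R a3@(3,3):P a4@(3,5):R a6@(2,3):P a7@(3,4):R
t=2: a0@(2,1):P a1@(3,3):P a2@(3,5):R a3@(3,4):P a4@(3,0):R a6@(3,3):P a7@(3,5):R
t=3: a0@(3,1):P a1@(3,4):P a2@(3,0):R a3@(3,5):P a4@(0,0):R a6@(3,4):P a7@(3,0):R
t=4: a0@(3,0):P a1@(3,5):P a3@(3,0):P a4@(1,0):R a6@(3,5):P
t=5: a0@(0,0):P a1@(0,5):P a3@(0,0):P a6@(0,5):P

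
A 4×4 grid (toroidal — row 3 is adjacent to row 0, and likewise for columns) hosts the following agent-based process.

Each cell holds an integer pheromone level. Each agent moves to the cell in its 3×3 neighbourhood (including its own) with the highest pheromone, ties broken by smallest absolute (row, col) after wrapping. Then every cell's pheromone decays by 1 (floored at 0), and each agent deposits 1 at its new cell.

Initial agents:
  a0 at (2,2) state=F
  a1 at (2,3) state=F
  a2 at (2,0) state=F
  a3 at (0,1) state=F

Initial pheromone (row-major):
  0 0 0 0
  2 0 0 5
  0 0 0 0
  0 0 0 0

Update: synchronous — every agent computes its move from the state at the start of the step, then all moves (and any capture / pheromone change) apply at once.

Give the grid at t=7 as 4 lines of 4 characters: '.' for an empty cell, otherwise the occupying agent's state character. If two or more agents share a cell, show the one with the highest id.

t=1: a0@(1,3) a1@(1,3) a2@(1,3) a3@(1,0) | pheromone: 0 0 0 0 / 2 0 0 7 / 0 0 0 0 / 0 0 0 0
t=2: a0@(1,3) a1@(1,3) a2@(1,3) a3@(1,3) | pheromone: 0 0 0 0 / 1 0 0 10 / 0 0 0 0 / 0 0 0 0
t=3: a0@(1,3) a1@(1,3) a2@(1,3) a3@(1,3) | pheromone: 0 0 0 0 / 0 0 0 13 / 0 0 0 0 / 0 0 0 0
t=4: a0@(1,3) a1@(1,3) a2@(1,3) a3@(1,3) | pheromone: 0 0 0 0 / 0 0 0 16 / 0 0 0 0 / 0 0 0 0
t=5: a0@(1,3) a1@(1,3) a2@(1,3) a3@(1,3) | pheromone: 0 0 0 0 / 0 0 0 19 / 0 0 0 0 / 0 0 0 0
t=6: a0@(1,3) a1@(1,3) a2@(1,3) a3@(1,3) | pheromone: 0 0 0 0 / 0 0 0 22 / 0 0 0 0 / 0 0 0 0
t=7: a0@(1,3) a1@(1,3) a2@(1,3) a3@(1,3) | pheromone: 0 0 0 0 / 0 0 0 25 / 0 0 0 0 / 0 0 0 0

....
...F
....
....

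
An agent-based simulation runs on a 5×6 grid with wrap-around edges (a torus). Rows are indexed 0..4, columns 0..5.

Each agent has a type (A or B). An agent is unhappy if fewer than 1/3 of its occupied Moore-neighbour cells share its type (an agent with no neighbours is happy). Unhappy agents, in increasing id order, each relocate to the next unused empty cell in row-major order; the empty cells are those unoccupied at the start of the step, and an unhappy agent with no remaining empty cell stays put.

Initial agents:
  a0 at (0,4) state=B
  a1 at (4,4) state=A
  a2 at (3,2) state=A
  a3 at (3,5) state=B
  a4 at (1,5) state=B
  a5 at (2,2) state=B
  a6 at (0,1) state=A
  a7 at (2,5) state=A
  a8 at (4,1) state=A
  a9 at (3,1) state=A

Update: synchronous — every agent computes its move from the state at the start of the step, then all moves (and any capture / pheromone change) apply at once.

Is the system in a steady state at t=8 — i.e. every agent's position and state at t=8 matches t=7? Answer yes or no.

yes

t=1: a0@(0,4):B a1@(0,0):A a2@(3,2):A a3@(0,2):B a4@(1,5):B a5@(0,3):B a6@(0,1):A a7@(0,5):A a8@(4,1):A a9@(3,1):A
t=2: (unchanged — steady state)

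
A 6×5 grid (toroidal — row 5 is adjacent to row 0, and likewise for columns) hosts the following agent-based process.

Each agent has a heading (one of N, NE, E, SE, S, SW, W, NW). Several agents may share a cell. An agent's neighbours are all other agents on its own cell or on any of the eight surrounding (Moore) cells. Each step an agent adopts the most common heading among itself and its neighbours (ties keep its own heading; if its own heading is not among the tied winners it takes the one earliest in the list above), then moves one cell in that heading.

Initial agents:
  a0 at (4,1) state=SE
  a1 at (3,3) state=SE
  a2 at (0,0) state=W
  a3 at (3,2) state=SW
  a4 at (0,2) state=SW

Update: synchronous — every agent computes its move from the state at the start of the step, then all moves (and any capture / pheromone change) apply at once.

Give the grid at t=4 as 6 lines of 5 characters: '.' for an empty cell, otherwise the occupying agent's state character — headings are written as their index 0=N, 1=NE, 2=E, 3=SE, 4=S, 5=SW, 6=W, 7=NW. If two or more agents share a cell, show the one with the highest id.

.....
.33..
3....
.....
...5.
.....

t=1: a0@(5,2):SE a1@(4,4):SE a2@(0,4):W a3@(4,3):SE a4@(1,1):SW
t=2: a0@(0,3):SE a1@(5,0):SE a2@(0,3):W a3@(5,4):SE a4@(2,0):SW
t=3: a0@(1,4):SE a1@(0,1):SE a2@(1,4):SE a3@(0,0):SE a4@(3,4):SW
t=4: a0@(2,0):SE a1@(1,2):SE a2@(2,0):SE a3@(1,1):SE a4@(4,3):SW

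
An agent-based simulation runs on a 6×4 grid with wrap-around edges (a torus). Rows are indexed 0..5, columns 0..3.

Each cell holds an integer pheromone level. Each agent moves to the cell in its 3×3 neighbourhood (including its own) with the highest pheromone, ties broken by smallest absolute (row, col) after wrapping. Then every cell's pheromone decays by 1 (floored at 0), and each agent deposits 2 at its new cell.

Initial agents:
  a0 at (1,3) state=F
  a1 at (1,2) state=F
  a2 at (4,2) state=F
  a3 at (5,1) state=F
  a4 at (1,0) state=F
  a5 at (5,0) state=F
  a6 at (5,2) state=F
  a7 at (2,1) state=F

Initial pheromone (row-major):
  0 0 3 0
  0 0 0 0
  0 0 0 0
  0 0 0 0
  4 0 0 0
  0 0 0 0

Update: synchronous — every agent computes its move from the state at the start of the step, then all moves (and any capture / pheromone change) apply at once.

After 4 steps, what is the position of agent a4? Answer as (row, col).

(0, 0)

t=1: a0@(0,2) a1@(0,2) a2@(3,1) a3@(4,0) a4@(0,0) a5@(4,0) a6@(0,2) a7@(1,0) | pheromone: 2 0 8 0 / 2 0 0 0 / 0 0 0 0 / 0 2 0 0 / 7 0 0 0 / 0 0 0 0
t=2: a0@(0,2) a1@(0,2) a2@(4,0) a3@(4,0) a4@(0,0) a5@(4,0) a6@(0,2) a7@(0,0) | pheromone: 5 0 13 0 / 1 0 0 0 / 0 0 0 0 / 0 1 0 0 / 12 0 0 0 / 0 0 0 0
t=3: a0@(0,2) a1@(0,2) a2@(4,0) a3@(4,0) a4@(0,0) a5@(4,0) a6@(0,2) a7@(0,0) | pheromone: 8 0 18 0 / 0 0 0 0 / 0 0 0 0 / 0 0 0 0 / 17 0 0 0 / 0 0 0 0
t=4: a0@(0,2) a1@(0,2) a2@(4,0) a3@(4,0) a4@(0,0) a5@(4,0) a6@(0,2) a7@(0,0) | pheromone: 11 0 23 0 / 0 0 0 0 / 0 0 0 0 / 0 0 0 0 / 22 0 0 0 / 0 0 0 0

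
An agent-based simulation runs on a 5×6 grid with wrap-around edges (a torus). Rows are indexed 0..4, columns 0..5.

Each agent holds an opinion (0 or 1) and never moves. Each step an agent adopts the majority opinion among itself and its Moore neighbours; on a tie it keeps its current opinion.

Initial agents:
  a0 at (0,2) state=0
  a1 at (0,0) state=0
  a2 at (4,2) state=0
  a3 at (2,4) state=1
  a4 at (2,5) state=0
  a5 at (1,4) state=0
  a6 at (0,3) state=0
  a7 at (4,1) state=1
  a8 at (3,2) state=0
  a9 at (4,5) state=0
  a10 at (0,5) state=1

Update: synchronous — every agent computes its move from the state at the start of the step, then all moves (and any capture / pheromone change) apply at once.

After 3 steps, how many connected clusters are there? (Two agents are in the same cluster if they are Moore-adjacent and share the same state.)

1

t=1: a0@(0,2):0 a1@(0,0):0 a2@(4,2):0 a3@(2,4):0 a4@(2,5):0 a5@(1,4):0 a6@(0,3):0 a7@(4,1):0 a8@(3,2):0 a9@(4,5):0 a10@(0,5):0
t=2: (unchanged — steady state)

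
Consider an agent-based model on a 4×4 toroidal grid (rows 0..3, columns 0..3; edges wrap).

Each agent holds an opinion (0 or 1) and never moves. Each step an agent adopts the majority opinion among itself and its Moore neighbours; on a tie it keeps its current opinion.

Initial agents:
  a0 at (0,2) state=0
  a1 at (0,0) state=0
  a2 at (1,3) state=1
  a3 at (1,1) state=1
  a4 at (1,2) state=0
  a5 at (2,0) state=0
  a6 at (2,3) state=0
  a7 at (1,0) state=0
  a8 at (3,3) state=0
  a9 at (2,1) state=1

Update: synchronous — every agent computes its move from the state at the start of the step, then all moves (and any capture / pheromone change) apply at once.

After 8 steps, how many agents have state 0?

10

t=1: a0@(0,2):0 a1@(0,0):0 a2@(1,3):0 a3@(1,1):0 a4@(1,2):0 a5@(2,0):0 a6@(2,3):0 a7@(1,0):0 a8@(3,3):0 a9@(2,1):0
t=2: (unchanged — steady state)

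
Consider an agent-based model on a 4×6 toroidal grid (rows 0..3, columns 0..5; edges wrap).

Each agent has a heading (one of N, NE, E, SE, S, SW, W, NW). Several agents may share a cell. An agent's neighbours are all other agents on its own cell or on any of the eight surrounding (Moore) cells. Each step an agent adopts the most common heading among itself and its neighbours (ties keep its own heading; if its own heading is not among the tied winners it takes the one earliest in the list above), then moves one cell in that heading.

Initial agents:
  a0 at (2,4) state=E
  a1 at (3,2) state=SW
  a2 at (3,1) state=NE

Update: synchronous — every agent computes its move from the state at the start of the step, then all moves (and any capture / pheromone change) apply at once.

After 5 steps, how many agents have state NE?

t=1: a0@(2,5):E a1@(0,1):SW a2@(2,2):NE
t=2: a0@(2,0):E a1@(1,0):SW a2@(1,3):NE
t=3: a0@(2,1):E a1@(2,5):SW a2@(0,4):NE
t=4: a0@(2,2):E a1@(3,4):SW a2@(3,5):NE
t=5: a0@(2,3):E a1@(0,3):SW a2@(2,0):NE

1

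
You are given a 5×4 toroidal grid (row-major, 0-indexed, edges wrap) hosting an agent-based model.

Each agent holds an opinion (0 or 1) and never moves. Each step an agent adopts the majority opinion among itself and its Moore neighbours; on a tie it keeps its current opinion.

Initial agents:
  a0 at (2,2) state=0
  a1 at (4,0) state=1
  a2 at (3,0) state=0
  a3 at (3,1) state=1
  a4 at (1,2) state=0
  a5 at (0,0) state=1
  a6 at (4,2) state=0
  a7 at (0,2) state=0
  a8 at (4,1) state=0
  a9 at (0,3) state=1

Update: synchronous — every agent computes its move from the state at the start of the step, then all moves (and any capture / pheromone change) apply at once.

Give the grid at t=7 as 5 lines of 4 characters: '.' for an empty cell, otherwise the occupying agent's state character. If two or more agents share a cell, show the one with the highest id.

t=1: a0@(2,2):0 a1@(4,0):1 a2@(3,0):0 a3@(3,1):0 a4@(1,2):0 a5@(0,0):1 a6@(4,2):0 a7@(0,2):0 a8@(4,1):0 a9@(0,3):1
t=2: (unchanged — steady state)

1.01
..0.
..0.
00..
100.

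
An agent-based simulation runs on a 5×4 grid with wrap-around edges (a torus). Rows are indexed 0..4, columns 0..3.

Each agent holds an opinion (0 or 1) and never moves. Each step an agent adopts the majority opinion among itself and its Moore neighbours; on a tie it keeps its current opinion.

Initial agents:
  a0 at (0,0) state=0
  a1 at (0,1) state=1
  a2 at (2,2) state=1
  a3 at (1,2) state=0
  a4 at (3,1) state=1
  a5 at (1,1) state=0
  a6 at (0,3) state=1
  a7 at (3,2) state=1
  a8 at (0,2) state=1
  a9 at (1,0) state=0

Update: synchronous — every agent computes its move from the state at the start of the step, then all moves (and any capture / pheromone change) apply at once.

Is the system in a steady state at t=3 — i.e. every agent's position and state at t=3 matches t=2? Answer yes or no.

t=1: a0@(0,0):0 a1@(0,1):0 a2@(2,2):1 a3@(1,2):1 a4@(3,1):1 a5@(1,1):0 a6@(0,3):0 a7@(3,2):1 a8@(0,2):1 a9@(1,0):0
t=2: a0@(0,0):0 a1@(0,1):0 a2@(2,2):1 a3@(1,2):1 a4@(3,1):1 a5@(1,1):0 a6@(0,3):0 a7@(3,2):1 a8@(0,2):0 a9@(1,0):0
t=3: a0@(0,0):0 a1@(0,1):0 a2@(2,2):1 a3@(1,2):0 a4@(3,1):1 a5@(1,1):0 a6@(0,3):0 a7@(3,2):1 a8@(0,2):0 a9@(1,0):0

no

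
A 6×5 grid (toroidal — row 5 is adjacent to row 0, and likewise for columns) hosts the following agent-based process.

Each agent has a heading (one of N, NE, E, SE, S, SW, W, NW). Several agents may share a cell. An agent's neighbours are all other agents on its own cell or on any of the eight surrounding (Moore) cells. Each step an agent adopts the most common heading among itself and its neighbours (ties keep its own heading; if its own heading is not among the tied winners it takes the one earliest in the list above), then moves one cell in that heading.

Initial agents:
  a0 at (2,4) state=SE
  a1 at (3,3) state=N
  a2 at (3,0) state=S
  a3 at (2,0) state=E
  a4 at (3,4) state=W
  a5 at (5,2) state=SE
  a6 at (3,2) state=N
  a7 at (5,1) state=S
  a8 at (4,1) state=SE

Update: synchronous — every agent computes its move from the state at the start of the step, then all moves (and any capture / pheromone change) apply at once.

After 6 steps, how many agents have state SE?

t=1: a0@(3,0):SE a1@(2,3):N a2@(4,1):SE a3@(2,1):E a4@(3,3):W a5@(0,3):SE a6@(2,2):N a7@(0,2):SE a8@(5,2):SE
t=2: a0@(4,1):SE a1@(1,3):N a2@(5,2):SE a3@(2,2):E a4@(2,3):N a5@(1,4):SE a6@(1,2):N a7@(1,3):SE a8@(0,3):SE
t=3: a0@(5,2):SE a1@(0,3):N a2@(0,3):SE a3@(1,2):N a4@(1,3):N a5@(2,0):SE a6@(0,2):N a7@(2,4):SE a8@(1,4):SE
t=4: a0@(0,3):SE a1@(5,3):N a2@(5,3):N a3@(0,2):N a4@(0,3):N a5@(3,1):SE a6@(5,2):N a7@(3,0):SE a8@(2,0):SE
t=5: a0@(5,3):N a1@(4,3):N a2@(4,3):N a3@(5,2):N a4@(5,3):N a5@(4,2):SE a6@(4,2):N a7@(4,1):SE a8@(3,1):SE
t=6: a0@(4,3):N a1@(3,3):N a2@(3,3):N a3@(4,2):N a4@(4,3):N a5@(3,2):N a6@(3,2):N a7@(5,2):SE a8@(4,2):SE

2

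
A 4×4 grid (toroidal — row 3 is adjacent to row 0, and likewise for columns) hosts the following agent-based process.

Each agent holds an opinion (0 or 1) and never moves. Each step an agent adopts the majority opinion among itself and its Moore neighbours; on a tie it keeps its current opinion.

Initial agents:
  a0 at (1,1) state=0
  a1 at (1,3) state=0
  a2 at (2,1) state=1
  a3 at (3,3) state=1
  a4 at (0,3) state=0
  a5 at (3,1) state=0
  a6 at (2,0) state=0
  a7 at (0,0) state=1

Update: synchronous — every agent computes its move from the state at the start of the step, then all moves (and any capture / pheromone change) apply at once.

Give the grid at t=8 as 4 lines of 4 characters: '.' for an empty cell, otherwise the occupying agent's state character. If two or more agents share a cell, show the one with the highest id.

0..0
.0.0
00..
.0.0

t=1: a0@(1,1):0 a1@(1,3):0 a2@(2,1):0 a3@(3,3):1 a4@(0,3):0 a5@(3,1):0 a6@(2,0):0 a7@(0,0):0
t=2: a0@(1,1):0 a1@(1,3):0 a2@(2,1):0 a3@(3,3):0 a4@(0,3):0 a5@(3,1):0 a6@(2,0):0 a7@(0,0):0
t=3: (unchanged — steady state)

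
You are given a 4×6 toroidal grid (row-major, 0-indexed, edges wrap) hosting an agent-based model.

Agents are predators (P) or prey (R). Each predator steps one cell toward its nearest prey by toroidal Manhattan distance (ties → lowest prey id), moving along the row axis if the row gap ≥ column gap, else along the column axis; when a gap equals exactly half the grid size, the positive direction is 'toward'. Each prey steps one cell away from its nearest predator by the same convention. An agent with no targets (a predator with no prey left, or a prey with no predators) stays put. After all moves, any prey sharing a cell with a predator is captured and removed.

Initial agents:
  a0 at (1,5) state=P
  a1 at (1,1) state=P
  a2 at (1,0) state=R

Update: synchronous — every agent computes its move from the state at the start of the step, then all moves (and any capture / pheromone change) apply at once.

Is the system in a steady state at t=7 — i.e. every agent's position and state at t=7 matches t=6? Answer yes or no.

no

t=1: a0@(1,0):P a1@(1,0):P a2@(1,1):R
t=2: a0@(1,1):P a1@(1,1):P a2@(1,2):R
t=3: a0@(1,2):P a1@(1,2):P a2@(1,3):R
t=4: a0@(1,3):P a1@(1,3):P a2@(1,4):R
t=5: a0@(1,4):P a1@(1,4):P a2@(1,5):R
t=6: a0@(1,5):P a1@(1,5):P a2@(1,0):R
t=7: a0@(1,0):P a1@(1,0):P a2@(1,1):R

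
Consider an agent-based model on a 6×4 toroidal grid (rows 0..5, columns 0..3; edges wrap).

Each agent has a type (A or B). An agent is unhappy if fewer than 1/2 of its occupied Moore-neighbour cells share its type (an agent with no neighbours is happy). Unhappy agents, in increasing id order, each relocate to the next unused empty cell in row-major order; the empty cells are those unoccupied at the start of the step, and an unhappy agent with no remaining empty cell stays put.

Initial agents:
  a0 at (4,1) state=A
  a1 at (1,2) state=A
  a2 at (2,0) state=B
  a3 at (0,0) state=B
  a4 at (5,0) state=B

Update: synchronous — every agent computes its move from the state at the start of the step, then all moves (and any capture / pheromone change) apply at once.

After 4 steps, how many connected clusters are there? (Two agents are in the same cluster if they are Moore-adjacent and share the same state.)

t=1: a0@(0,1):A a1@(1,2):A a2@(2,0):B a3@(0,0):B a4@(5,0):B
t=2: a0@(0,2):A a1@(1,2):A a2@(2,0):B a3@(0,0):B a4@(5,0):B
t=3: (unchanged — steady state)

3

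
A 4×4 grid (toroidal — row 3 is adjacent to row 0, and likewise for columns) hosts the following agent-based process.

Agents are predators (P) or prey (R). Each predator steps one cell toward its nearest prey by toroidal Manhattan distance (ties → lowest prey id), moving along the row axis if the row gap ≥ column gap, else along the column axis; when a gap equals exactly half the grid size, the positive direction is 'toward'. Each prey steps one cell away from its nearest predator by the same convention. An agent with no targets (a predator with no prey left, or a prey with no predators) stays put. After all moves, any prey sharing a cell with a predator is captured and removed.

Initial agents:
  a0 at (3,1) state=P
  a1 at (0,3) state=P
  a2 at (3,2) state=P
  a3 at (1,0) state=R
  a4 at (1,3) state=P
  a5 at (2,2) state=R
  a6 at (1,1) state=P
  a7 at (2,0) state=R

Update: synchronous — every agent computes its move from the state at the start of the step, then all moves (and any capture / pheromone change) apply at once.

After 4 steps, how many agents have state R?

1

t=1: a0@(2,1):P a1@(1,3):P a2@(2,2):P a3@(1,1):R a4@(1,0):P a5@(1,2):R a6@(1,0):P
t=2: a0@(1,1):P a1@(1,2):P a2@(1,2):P a3@(0,1):R a4@(1,1):P a6@(1,1):P
t=3: a0@(0,1):P a1@(0,2):P a2@(0,2):P a3@(3,1):R a4@(0,1):P a6@(0,1):P
t=4: a0@(3,1):P a1@(3,2):P a2@(3,2):P a3@(2,1):R a4@(3,1):P a6@(3,1):P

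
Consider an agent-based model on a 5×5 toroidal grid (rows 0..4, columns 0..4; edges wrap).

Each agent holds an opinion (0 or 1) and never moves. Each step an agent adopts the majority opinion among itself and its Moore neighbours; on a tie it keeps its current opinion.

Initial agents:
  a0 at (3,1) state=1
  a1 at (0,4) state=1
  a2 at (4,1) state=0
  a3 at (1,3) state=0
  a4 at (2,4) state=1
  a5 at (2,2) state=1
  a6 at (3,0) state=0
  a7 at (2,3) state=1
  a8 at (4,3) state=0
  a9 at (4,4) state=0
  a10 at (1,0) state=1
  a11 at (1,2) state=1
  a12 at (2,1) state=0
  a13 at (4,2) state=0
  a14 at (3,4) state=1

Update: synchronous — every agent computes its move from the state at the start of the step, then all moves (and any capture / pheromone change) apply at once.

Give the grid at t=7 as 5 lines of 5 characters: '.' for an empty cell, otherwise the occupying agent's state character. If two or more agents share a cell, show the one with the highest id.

....0
1.11.
.1111
00..1
.0000

t=1: a0@(3,1):0 a1@(0,4):0 a2@(4,1):0 a3@(1,3):1 a4@(2,4):1 a5@(2,2):1 a6@(3,0):0 a7@(2,3):1 a8@(4,3):0 a9@(4,4):0 a10@(1,0):1 a11@(1,2):1 a12@(2,1):1 a13@(4,2):0 a14@(3,4):1
t=2: (unchanged — steady state)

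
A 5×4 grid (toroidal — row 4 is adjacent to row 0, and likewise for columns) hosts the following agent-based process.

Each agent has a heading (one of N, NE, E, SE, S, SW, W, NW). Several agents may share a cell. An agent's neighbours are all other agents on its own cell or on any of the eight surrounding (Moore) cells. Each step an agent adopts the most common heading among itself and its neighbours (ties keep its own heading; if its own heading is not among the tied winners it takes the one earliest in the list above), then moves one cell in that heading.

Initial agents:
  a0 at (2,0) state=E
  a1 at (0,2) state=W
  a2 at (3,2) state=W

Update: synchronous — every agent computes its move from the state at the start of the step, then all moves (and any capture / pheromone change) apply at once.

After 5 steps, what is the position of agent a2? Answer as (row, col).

(3, 1)

t=1: a0@(2,1):E a1@(0,1):W a2@(3,1):W
t=2: a0@(2,2):E a1@(0,0):W a2@(3,0):W
t=3: a0@(2,3):E a1@(0,3):W a2@(3,3):W
t=4: a0@(2,0):E a1@(0,2):W a2@(3,2):W
t=5: a0@(2,1):E a1@(0,1):W a2@(3,1):W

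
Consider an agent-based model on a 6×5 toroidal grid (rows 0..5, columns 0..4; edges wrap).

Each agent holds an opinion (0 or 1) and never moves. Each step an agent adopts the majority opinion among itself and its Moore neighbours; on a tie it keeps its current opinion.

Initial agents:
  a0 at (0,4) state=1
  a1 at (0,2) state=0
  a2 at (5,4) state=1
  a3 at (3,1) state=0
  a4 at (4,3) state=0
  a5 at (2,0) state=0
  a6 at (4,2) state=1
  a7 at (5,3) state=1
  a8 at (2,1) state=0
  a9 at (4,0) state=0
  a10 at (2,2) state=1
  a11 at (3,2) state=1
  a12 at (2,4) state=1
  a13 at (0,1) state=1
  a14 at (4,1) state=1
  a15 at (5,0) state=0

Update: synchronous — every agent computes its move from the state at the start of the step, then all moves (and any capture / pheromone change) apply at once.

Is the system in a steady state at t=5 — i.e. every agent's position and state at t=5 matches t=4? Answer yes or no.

t=1: a0@(0,4):1 a1@(0,2):1 a2@(5,4):1 a3@(3,1):0 a4@(4,3):1 a5@(2,0):0 a6@(4,2):1 a7@(5,3):1 a8@(2,1):0 a9@(4,0):0 a10@(2,2):1 a11@(3,2):1 a12@(2,4):1 a13@(0,1):0 a14@(4,1):1 a15@(5,0):1
t=2: a0@(0,4):1 a1@(0,2):1 a2@(5,4):1 a3@(3,1):0 a4@(4,3):1 a5@(2,0):0 a6@(4,2):1 a7@(5,3):1 a8@(2,1):0 a9@(4,0):1 a10@(2,2):1 a11@(3,2):1 a12@(2,4):1 a13@(0,1):1 a14@(4,1):1 a15@(5,0):1
t=3: a0@(0,4):1 a1@(0,2):1 a2@(5,4):1 a3@(3,1):1 a4@(4,3):1 a5@(2,0):0 a6@(4,2):1 a7@(5,3):1 a8@(2,1):0 a9@(4,0):1 a10@(2,2):1 a11@(3,2):1 a12@(2,4):1 a13@(0,1):1 a14@(4,1):1 a15@(5,0):1
t=4: a0@(0,4):1 a1@(0,2):1 a2@(5,4):1 a3@(3,1):1 a4@(4,3):1 a5@(2,0):0 a6@(4,2):1 a7@(5,3):1 a8@(2,1):1 a9@(4,0):1 a10@(2,2):1 a11@(3,2):1 a12@(2,4):1 a13@(0,1):1 a14@(4,1):1 a15@(5,0):1
t=5: a0@(0,4):1 a1@(0,2):1 a2@(5,4):1 a3@(3,1):1 a4@(4,3):1 a5@(2,0):1 a6@(4,2):1 a7@(5,3):1 a8@(2,1):1 a9@(4,0):1 a10@(2,2):1 a11@(3,2):1 a12@(2,4):1 a13@(0,1):1 a14@(4,1):1 a15@(5,0):1

no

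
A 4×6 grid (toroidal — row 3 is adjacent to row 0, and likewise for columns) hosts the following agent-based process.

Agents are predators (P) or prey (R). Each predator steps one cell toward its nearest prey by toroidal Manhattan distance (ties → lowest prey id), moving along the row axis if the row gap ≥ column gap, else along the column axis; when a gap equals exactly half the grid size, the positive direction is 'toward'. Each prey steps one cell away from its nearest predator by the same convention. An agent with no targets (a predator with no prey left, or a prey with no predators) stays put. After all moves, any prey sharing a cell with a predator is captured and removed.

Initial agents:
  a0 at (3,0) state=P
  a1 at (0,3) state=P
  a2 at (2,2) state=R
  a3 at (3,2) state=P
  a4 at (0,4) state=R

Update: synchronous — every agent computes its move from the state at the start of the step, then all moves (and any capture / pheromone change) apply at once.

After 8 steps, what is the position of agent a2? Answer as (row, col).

t=1: a0@(3,1):P a1@(0,4):P a2@(1,2):R a3@(2,2):P a4@(0,5):R
t=2: a0@(0,1):P a1@(0,5):P a2@(0,2):R a3@(1,2):P a4@(0,0):R
t=3: a0@(0,2):P a1@(0,0):P a2@(0,3):R a3@(0,2):P a4@(0,5):R
t=4: a0@(0,3):P a1@(0,5):P a2@(0,4):R a3@(0,3):P a4@(0,4):R
t=5: a0@(0,4):P a1@(0,4):P a2@(0,5):R a3@(0,4):P a4@(0,5):R
t=6: a0@(0,5):P a1@(0,5):P a2@(0,0):R a3@(0,5):P a4@(0,0):R
t=7: a0@(0,0):P a1@(0,0):P a2@(0,1):R a3@(0,0):P a4@(0,1):R
t=8: a0@(0,1):P a1@(0,1):P a2@(0,2):R a3@(0,1):P a4@(0,2):R

(0, 2)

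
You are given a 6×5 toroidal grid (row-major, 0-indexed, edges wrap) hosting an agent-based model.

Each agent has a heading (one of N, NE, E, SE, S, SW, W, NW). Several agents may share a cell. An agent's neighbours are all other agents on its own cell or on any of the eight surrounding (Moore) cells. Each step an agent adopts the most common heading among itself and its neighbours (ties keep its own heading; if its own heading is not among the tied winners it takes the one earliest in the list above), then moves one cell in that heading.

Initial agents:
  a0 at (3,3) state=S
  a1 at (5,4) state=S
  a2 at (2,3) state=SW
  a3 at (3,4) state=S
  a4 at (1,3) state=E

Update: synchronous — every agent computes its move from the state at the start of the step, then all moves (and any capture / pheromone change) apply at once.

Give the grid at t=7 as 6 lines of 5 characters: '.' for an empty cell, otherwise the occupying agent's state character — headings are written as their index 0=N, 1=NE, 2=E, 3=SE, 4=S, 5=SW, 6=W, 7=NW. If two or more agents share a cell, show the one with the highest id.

....4
.....
.....
...4.
..444
.....

t=1: a0@(4,3):S a1@(0,4):S a2@(3,3):S a3@(4,4):S a4@(1,4):E
t=2: a0@(5,3):S a1@(1,4):S a2@(4,3):S a3@(5,4):S a4@(1,0):E
t=3: a0@(0,3):S a1@(2,4):S a2@(5,3):S a3@(0,4):S a4@(1,1):E
t=4: a0@(1,3):S a1@(3,4):S a2@(0,3):S a3@(1,4):S a4@(1,2):E
t=5: a0@(2,3):S a1@(4,4):S a2@(1,3):S a3@(2,4):S a4@(2,2):S
t=6: a0@(3,3):S a1@(5,4):S a2@(2,3):S a3@(3,4):S a4@(3,2):S
t=7: a0@(4,3):S a1@(0,4):S a2@(3,3):S a3@(4,4):S a4@(4,2):S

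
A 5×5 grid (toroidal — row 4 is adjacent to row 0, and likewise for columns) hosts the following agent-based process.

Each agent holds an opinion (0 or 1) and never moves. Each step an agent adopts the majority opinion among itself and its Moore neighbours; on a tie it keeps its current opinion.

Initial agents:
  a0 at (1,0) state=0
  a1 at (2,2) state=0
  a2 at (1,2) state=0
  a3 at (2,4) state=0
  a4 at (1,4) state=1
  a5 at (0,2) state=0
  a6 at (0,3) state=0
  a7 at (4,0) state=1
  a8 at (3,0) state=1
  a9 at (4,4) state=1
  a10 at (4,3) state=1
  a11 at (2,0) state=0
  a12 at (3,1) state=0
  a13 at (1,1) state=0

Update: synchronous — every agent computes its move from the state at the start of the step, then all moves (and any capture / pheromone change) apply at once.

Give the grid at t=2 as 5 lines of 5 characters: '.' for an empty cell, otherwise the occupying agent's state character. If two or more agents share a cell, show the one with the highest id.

..00.
000.0
0.0.0
10...
1..11

t=1: a0@(1,0):0 a1@(2,2):0 a2@(1,2):0 a3@(2,4):0 a4@(1,4):0 a5@(0,2):0 a6@(0,3):0 a7@(4,0):1 a8@(3,0):1 a9@(4,4):1 a10@(4,3):1 a11@(2,0):0 a12@(3,1):0 a13@(1,1):0
t=2: (unchanged — steady state)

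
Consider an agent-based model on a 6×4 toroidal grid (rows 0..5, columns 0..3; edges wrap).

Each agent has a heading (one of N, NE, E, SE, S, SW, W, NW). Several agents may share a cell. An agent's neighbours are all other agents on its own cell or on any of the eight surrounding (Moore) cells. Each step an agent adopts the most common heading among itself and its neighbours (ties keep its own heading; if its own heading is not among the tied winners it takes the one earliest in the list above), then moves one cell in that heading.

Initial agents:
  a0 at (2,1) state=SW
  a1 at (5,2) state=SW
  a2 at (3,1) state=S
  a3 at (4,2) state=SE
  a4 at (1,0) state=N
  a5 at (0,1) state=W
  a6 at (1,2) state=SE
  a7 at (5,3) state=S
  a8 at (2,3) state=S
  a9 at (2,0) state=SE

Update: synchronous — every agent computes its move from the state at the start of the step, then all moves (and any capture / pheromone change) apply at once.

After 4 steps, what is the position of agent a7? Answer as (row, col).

t=1: a0@(3,2):SE a1@(0,1):SW a2@(4,2):SE a3@(5,2):S a4@(0,0):N a5@(0,0):W a6@(2,3):SE a7@(0,3):S a8@(3,0):SE a9@(3,0):S
t=2: a0@(4,3):SE a1@(1,0):SW a2@(5,3):SE a3@(0,2):S a4@(5,0):N a5@(0,3):W a6@(3,0):SE a7@(1,3):S a8@(4,1):SE a9@(4,1):SE
t=3: a0@(5,0):SE a1@(2,3):SW a2@(0,0):SE a3@(1,2):S a4@(0,1):SE a5@(1,3):S a6@(4,1):SE a7@(2,3):S a8@(5,2):SE a9@(5,2):SE
t=4: a0@(0,1):SE a1@(3,3):S a2@(1,1):SE a3@(2,2):S a4@(1,2):SE a5@(2,3):S a6@(5,2):SE a7@(3,3):S a8@(0,3):SE a9@(0,3):SE

(3, 3)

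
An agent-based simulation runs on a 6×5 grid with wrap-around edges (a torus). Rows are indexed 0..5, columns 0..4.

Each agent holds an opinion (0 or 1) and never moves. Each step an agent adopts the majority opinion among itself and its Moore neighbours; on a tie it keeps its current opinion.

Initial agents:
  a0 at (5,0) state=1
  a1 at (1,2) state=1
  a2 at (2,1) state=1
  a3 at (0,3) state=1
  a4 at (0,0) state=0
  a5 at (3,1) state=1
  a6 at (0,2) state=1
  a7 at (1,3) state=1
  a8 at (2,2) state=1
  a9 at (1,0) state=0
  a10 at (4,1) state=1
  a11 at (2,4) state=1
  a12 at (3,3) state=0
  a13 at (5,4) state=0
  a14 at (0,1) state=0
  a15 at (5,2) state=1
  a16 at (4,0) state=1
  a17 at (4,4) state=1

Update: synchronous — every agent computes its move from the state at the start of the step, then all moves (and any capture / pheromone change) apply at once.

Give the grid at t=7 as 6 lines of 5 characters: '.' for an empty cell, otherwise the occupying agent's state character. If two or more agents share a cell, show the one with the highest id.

1111.
1.11.
.11.1
.1.1.
11..1
1.1.1

t=1: a0@(5,0):1 a1@(1,2):1 a2@(2,1):1 a3@(0,3):1 a4@(0,0):0 a5@(3,1):1 a6@(0,2):1 a7@(1,3):1 a8@(2,2):1 a9@(1,0):0 a10@(4,1):1 a11@(2,4):1 a12@(3,3):1 a13@(5,4):1 a14@(0,1):1 a15@(5,2):1 a16@(4,0):1 a17@(4,4):1
t=2: a0@(5,0):1 a1@(1,2):1 a2@(2,1):1 a3@(0,3):1 a4@(0,0):1 a5@(3,1):1 a6@(0,2):1 a7@(1,3):1 a8@(2,2):1 a9@(1,0):1 a10@(4,1):1 a11@(2,4):1 a12@(3,3):1 a13@(5,4):1 a14@(0,1):1 a15@(5,2):1 a16@(4,0):1 a17@(4,4):1
t=3: (unchanged — steady state)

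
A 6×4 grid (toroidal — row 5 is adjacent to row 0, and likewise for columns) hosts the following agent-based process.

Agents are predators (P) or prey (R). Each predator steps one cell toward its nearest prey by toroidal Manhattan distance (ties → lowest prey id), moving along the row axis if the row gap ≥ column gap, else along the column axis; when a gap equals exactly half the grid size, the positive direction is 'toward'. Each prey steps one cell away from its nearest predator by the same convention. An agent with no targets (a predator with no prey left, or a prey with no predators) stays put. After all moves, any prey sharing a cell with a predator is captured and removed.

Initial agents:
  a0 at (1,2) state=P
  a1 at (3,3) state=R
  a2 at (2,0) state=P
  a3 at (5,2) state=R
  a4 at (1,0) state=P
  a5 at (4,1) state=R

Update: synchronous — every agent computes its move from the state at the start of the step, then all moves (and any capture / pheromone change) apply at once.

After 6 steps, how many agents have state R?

t=1: a0@(0,2):P a1@(4,3):R a2@(3,0):P a3@(4,2):R a4@(2,0):P a5@(5,1):R
t=2: a0@(5,2):P a1@(5,3):R a2@(4,0):P a3@(3,2):R a4@(3,0):P a5@(4,1):R
t=3: a0@(5,3):P a1@(5,0):R a2@(4,1):P a3@(2,2):R a4@(3,1):P a5@(4,2):R
t=4: a0@(5,0):P a1@(5,1):R a2@(4,2):P a3@(1,2):R a4@(2,1):P a5@(4,3):R
t=5: a0@(5,1):P a1@(5,2):R a2@(4,3):P a3@(0,2):R a4@(1,1):P a5@(4,0):R
t=6: a0@(5,2):P a1@(5,3):R a2@(4,0):P a3@(1,2):R a4@(0,1):P a5@(4,1):R

3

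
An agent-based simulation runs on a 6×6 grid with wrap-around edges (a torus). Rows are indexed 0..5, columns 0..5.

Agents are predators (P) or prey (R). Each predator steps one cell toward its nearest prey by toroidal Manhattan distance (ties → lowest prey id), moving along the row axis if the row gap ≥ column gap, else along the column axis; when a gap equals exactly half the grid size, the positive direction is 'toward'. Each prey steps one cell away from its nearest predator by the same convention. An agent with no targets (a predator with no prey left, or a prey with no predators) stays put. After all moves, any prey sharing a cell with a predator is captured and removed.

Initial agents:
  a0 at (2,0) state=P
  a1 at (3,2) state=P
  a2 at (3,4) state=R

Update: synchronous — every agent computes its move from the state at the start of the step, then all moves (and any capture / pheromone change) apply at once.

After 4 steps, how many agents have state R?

t=1: a0@(2,5):P a1@(3,3):P a2@(3,5):R
t=2: a0@(3,5):P a1@(3,4):P a2@(4,5):R
t=3: a0@(4,5):P a1@(4,4):P a2@(5,5):R
t=4: a0@(5,5):P a1@(5,4):P a2@(0,5):R

1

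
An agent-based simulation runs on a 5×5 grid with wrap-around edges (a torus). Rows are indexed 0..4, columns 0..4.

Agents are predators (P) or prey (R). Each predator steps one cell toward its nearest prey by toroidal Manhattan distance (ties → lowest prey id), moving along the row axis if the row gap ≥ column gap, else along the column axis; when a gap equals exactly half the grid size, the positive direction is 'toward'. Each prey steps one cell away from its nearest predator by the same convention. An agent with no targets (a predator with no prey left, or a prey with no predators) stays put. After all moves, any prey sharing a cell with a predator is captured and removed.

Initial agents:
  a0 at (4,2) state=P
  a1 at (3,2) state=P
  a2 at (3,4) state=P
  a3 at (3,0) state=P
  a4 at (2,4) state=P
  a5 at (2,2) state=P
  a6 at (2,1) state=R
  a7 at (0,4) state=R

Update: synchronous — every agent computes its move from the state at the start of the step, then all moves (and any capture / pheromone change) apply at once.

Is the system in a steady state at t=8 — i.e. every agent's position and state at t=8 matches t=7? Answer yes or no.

t=1: a0@(3,2):P a1@(2,2):P a2@(4,4):P a3@(2,0):P a4@(2,0):P a5@(2,1):P a7@(1,4):R
t=2: a0@(2,2):P a1@(2,3):P a2@(0,4):P a3@(1,0):P a4@(1,0):P a5@(2,0):P a7@(2,4):R
t=3: a0@(2,3):P a1@(2,4):P a2@(1,4):P a3@(2,0):P a4@(2,0):P a5@(2,4):P
t=4: (unchanged — steady state)

yes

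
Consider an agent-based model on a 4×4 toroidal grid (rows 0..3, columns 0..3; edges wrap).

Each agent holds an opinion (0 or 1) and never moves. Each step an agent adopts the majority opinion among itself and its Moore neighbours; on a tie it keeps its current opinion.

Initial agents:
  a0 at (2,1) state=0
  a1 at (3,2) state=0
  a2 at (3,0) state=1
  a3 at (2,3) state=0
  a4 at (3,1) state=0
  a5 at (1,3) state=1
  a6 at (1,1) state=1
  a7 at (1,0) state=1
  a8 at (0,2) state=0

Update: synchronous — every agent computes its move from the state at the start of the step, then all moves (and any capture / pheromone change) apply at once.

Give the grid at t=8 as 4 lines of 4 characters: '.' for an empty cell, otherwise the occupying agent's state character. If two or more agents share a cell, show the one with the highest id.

..0.
11.1
.0.1
000.

t=1: a0@(2,1):0 a1@(3,2):0 a2@(3,0):0 a3@(2,3):1 a4@(3,1):0 a5@(1,3):1 a6@(1,1):1 a7@(1,0):1 a8@(0,2):0
t=2: (unchanged — steady state)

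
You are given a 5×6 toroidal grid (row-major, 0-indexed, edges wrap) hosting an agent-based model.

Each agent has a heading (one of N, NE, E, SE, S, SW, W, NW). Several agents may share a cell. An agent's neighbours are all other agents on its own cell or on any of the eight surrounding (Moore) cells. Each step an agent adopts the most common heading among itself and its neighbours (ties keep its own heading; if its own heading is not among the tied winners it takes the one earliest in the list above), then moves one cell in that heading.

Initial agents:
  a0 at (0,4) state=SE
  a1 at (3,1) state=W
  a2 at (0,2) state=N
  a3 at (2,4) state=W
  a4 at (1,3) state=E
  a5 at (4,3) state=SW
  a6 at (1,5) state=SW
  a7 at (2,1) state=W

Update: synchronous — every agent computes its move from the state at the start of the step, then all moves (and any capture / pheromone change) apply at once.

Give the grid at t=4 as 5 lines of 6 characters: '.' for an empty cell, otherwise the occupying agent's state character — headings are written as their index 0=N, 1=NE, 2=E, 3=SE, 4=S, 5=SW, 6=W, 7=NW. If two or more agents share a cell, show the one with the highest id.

t=1: a0@(1,3):SW a1@(3,0):W a2@(4,2):N a3@(2,3):W a4@(1,4):E a5@(0,2):SW a6@(2,4):SW a7@(2,0):W
t=2: a0@(2,2):SW a1@(3,5):W a2@(3,2):N a3@(3,2):SW a4@(2,3):SW a5@(1,1):SW a6@(3,3):SW a7@(2,5):W
t=3: a0@(3,1):SW a1@(3,4):W a2@(4,1):SW a3@(4,1):SW a4@(3,2):SW a5@(2,0):SW a6@(4,2):SW a7@(2,4):W
t=4: a0@(4,0):SW a1@(3,3):W a2@(0,0):SW a3@(0,0):SW a4@(4,1):SW a5@(3,5):SW a6@(0,1):SW a7@(2,3):W

55....
......
...6..
...6.5
55....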